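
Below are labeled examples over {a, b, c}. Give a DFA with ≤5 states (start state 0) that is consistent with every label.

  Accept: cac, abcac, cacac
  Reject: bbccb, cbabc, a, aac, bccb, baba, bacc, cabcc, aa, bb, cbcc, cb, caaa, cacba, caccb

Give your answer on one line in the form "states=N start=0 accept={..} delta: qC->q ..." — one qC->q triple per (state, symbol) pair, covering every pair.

states=4 start=0 accept={3} delta: 0a->0 0b->0 0c->1 1a->2 1b->0 1c->0 2a->0 2b->0 2c->3 3a->2 3b->0 3c->0

Fold the examples into a partial DFA from state 0: repeatedly fix the first undefined (state, symbol) met by the shortest-then-alphabetical prefix, trying targets in increasing order and rejecting any under which an Accept and a Reject string meet in one state with the same remainder; add a state when all current targets are rejected. Accepting states are where Accept strings end.
a: 0a undefined. 0a->0: ok.
b: 0b undefined. 0b->0: ok.
c: 0c undefined. 0c->0: no, cac/bbccb meet in 0. Open state 1: 0c->1.
ca: 1a undefined. 1a->0: no, cac/aac meet in 1. 1a->1: no, cac/bacc meet in 1 with "c" left. Open state 2: 1a->2.
cb: 1b undefined. 1b->0: ok.
bcc: 1c undefined. 1c->0: ok.
caa: 2a undefined. 2a->0: ok.
cab: 2b undefined. 2b->0: ok.
cac: 2c undefined. 2c->0: no, cac/bbccb meet in 0. 2c->1: no, cac/cbabc meet in 1. 2c->2: no, cacac/cbabc meet in 1. Open state 3: 2c->3.
caca: 3a undefined. 3a->0: no, cacac/cbabc meet in 1. 3a->1: no, cacac/bbccb meet in 0. 3a->2: ok.
cacb: 3b undefined. 3b->0: ok.
cacc: 3c undefined. 3c->0: ok.
All examples now run through 4 states with every (state, symbol) defined. Accept strings end in {3}, Reject strings end in {0,1}; accept={3}.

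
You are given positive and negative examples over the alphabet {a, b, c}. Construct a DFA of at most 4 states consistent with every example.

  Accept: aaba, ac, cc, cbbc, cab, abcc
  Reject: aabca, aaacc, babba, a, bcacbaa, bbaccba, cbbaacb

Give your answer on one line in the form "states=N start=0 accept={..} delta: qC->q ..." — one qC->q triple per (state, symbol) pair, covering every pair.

states=4 start=0 accept={0,2} delta: 0a->1 0b->0 0c->0 1a->1 1b->2 1c->2 2a->0 2b->1 2c->3 3a->1 3b->0 3c->0

State merging on the prefix tree: take the shortest (then alphabetical) example prefix whose next move is undefined and point that move at state 0, else 1, else 2, ...; a target is out if some Accept/Reject pair would then sit in one state with the same input left (inseparable). If every existing state is out, open a new one.
a: 0a undefined. 0a->0: no, cc/aaacc meet in 0 with "cc" left. Open state 1: 0a->1.
b: 0b undefined. 0b->0: ok.
c: 0c undefined. 0c->0: ok.
aa: 1a undefined. 1a->0: no, aaba/aabca meet in 1. 1a->1: ok.
ab: 1b undefined. 1b->0: no, aaba/aabca meet in 1. 1b->1: no, aaba/babba meet in 1. Open state 2: 1b->2.
ac: 1c undefined. 1c->0: no, ac/aaacc meet in 0. 1c->1: no, aaba/bbaccba meet in 2 with "a" left. 1c->2: ok.
abc: 2c undefined. 2c->0: no, cc/aaacc meet in 0. 2c->1: no, aaba/bbaccba meet in 2 with "a" left. 2c->2: no, aaba/aabca meet in 2 with "a" left. Open state 3: 2c->3.
aaba: 2a undefined. 2a->0: ok.
abcc: 3c undefined. 3c->0: ok.
babb: 2b undefined. 2b->0: no, aaba/cbbaacb meet in 0. 2b->1: ok.
aabca: 3a undefined. 3a->0: no, aaba/aabca meet in 0. 3a->1: ok.
bbaccb: 3b undefined. 3b->0: ok.
All examples now run through 4 states with every (state, symbol) defined. Accept strings end in {0,2}, Reject strings end in {1,3}; accept={0,2}.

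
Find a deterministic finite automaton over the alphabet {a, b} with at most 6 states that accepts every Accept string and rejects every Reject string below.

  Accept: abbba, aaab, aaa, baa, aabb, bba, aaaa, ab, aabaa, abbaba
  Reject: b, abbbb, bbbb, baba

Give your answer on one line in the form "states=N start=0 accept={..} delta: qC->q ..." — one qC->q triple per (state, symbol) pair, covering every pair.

Grow the machine one transition at a time. Run the examples from 0; the earliest place one falls off (shortest prefix, ties alphabetical) gets sent to the lowest-numbered state that keeps every Accept/Reject pair distinguishable — a pair clashes when both reach the same state with identical unread suffix — and to a fresh state only if none does.
a: 0a undefined. 0a->0: no, aaab/b meet in 0 with "b" left. Open state 1: 0a->1.
b: 0b undefined. 0b->0: ok.
aa: 1a undefined. 1a->0: no, baa/b meet in 0. 1a->1: ok.
ab: 1b undefined. 1b->0: no, abbba/baba meet in 1. 1b->1: no, abbba/abbbb meet in 1. Open state 2: 1b->2.
abb: 2b undefined. 2b->0: no, aabb/b meet in 0. 2b->1: no, abbba/baba meet in 2 with "a" left. 2b->2: no, abbba/baba meet in 2 with "a" left. Open state 3: 2b->3.
aaba: 2a undefined. 2a->0: ok.
abba: 3a undefined. 3a->0: ok.
abbb: 3b undefined. 3b->0: ok.
All examples now run through 4 states with every (state, symbol) defined. Accept strings end in {1,2,3}, Reject strings end in {0}; accept={1,2,3}.

states=4 start=0 accept={1,2,3} delta: 0a->1 0b->0 1a->1 1b->2 2a->0 2b->3 3a->0 3b->0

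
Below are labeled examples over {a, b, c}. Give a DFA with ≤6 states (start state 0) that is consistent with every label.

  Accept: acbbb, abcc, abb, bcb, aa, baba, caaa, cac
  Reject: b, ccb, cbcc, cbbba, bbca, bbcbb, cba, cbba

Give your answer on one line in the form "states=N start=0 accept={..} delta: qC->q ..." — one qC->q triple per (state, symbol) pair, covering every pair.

states=5 start=0 accept={0,2,3} delta: 0a->0 0b->1 0c->2 1a->0 1b->0 1c->2 2a->1 2b->3 2c->0 3a->1 3b->4 3c->4 4a->1 4b->2 4c->1

State merging on the prefix tree: take the shortest (then alphabetical) example prefix whose next move is undefined and point that move at state 0, else 1, else 2, ...; a target is out if some Accept/Reject pair would then sit in one state with the same input left (inseparable). If every existing state is out, open a new one.
a: 0a undefined. 0a->0: ok.
b: 0b undefined. 0b->0: no, abb/b meet in 0. Open state 1: 0b->1.
c: 0c undefined. 0c->0: no, abcc/cbcc meet in 1 with "cc" left. 0c->1: no, bcb/ccb meet in 1 with "cb" left. Open state 2: 0c->2.
ba: 1a undefined. 1a->0: ok.
bb: 1b undefined. 1b->0: ok.
bc: 1c undefined. 1c->0: no, bcb/b meet in 1. 1c->1: no, abcc/b meet in 1. 1c->2: ok.
ca: 2a undefined. 2a->0: no, abb/bbca meet in 0. 2a->1: ok.
cb: 2b undefined. 2b->0: no, acbbb/cbbba meet in 0. 2b->1: no, acbbb/b meet in 1. 2b->2: no, acbbb/bbcbb meet in 2. Open state 3: 2b->3.
cc: 2c undefined. 2c->0: ok.
cba: 3a undefined. 3a->0: no, abcc/cba meet in 0. 3a->1: ok.
cbb: 3b undefined. 3b->0: no, acbbb/b meet in 1. 3b->1: no, acbbb/cbbba meet in 0. 3b->2: no, cac/bbcbb meet in 2. 3b->3: no, acbbb/bbcbb meet in 3. Open state 4: 3b->4.
cbc: 3c undefined. 3c->0: no, cac/cbcc meet in 2. 3c->1: no, cac/cbcc meet in 2. 3c->2: no, abcc/cbcc meet in 0. 3c->3: no, bcb/cbcc meet in 3. 3c->4: ok.
cbba: 4a undefined. 4a->0: no, abcc/cbba meet in 0. 4a->1: ok.
cbbb: 4b undefined. 4b->0: no, acbbb/cbbba meet in 0. 4b->1: no, acbbb/b meet in 1. 4b->2: ok.
cbcc: 4c undefined. 4c->0: no, abcc/cbcc meet in 0. 4c->1: ok.
All examples now run through 5 states with every (state, symbol) defined. Accept strings end in {0,2,3}, Reject strings end in {1,4}; accept={0,2,3}.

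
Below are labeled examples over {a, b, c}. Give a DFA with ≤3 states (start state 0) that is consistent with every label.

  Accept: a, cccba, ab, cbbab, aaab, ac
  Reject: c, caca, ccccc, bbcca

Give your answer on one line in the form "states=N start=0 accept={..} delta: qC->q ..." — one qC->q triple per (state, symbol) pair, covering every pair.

Grow the machine one transition at a time. Run the examples from 0; the earliest place one falls off (shortest prefix, ties alphabetical) gets sent to the lowest-numbered state that keeps every Accept/Reject pair distinguishable — a pair clashes when both reach the same state with identical unread suffix — and to a fresh state only if none does.
a: 0a undefined. 0a->0: no, ac/c meet in 0 with "c" left. Open state 1: 0a->1.
b: 0b undefined. 0b->0: ok.
c: 0c undefined. 0c->0: no, a/bbcca meet in 1. 0c->1: no, a/c meet in 1. Open state 2: 0c->2.
aa: 1a undefined. 1a->0: ok.
ab: 1b undefined. 1b->0: ok.
ac: 1c undefined. 1c->0: ok.
ca: 2a undefined. 2a->0: no, ab/caca meet in 0. 2a->1: no, a/caca meet in 1. 2a->2: ok.
cb: 2b undefined. 2b->0: ok.
cc: 2c undefined. 2c->0: no, a/caca meet in 1. 2c->1: no, a/ccccc meet in 1. 2c->2: ok.
All examples now run through 3 states with every (state, symbol) defined. Accept strings end in {0,1}, Reject strings end in {2}; accept={0,1}.

states=3 start=0 accept={0,1} delta: 0a->1 0b->0 0c->2 1a->0 1b->0 1c->0 2a->2 2b->0 2c->2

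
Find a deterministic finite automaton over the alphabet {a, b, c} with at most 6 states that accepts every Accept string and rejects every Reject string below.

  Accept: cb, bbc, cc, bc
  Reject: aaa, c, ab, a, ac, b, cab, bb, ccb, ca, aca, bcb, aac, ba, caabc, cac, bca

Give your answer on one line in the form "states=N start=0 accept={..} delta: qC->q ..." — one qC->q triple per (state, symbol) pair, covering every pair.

Grow the machine one transition at a time. Run the examples from 0; the earliest place one falls off (shortest prefix, ties alphabetical) gets sent to the lowest-numbered state that keeps every Accept/Reject pair distinguishable — a pair clashes when both reach the same state with identical unread suffix — and to a fresh state only if none does.
a: 0a undefined. 0a->0: ok.
b: 0b undefined. 0b->0: no, cb/bcb meet in 0 with "cb" left. Open state 1: 0b->1.
c: 0c undefined. 0c->0: no, cb/ab meet in 1. 0c->1: no, cb/bb meet in 1 with "b" left. Open state 2: 0c->2.
ba: 1a undefined. 1a->0: ok.
bb: 1b undefined. 1b->0: no, bbc/c meet in 2. 1b->1: ok.
bc: 1c undefined. 1c->0: no, bbc/aaa meet in 0. 1c->1: no, bbc/ab meet in 1. 1c->2: no, cb/bcb meet in 2 with "b" left. Open state 3: 1c->3.
ca: 2a undefined. 2a->0: no, bbc/caabc meet in 3. 2a->1: no, bbc/caabc meet in 3. 2a->2: no, cb/cab meet in 2 with "b" left. 2a->3: no, bbc/ca meet in 3. Open state 4: 2a->4.
cb: 2b undefined. 2b->0: no, cb/aaa meet in 0. 2b->1: no, cb/ab meet in 1. 2b->2: no, cb/c meet in 2. 2b->3: ok.
cc: 2c undefined. 2c->0: no, cc/aaa meet in 0. 2c->1: no, cc/ab meet in 1. 2c->2: no, cb/ccb meet in 3. 2c->3: ok.
bca: 3a undefined. 3a->0: ok.
bcb: 3b undefined. 3b->0: ok.
caa: 4a undefined. 4a->0: no, cb/caabc meet in 3. 4a->1: no, cb/caabc meet in 3. 4a->2: ok.
cab: 4b undefined. 4b->0: ok.
cac: 4c undefined. 4c->0: ok.
caabc: 3c undefined. 3c->0: ok.
All examples now run through 5 states with every (state, symbol) defined. Accept strings end in {3}, Reject strings end in {0,1,2,4}; accept={3}.

states=5 start=0 accept={3} delta: 0a->0 0b->1 0c->2 1a->0 1b->1 1c->3 2a->4 2b->3 2c->3 3a->0 3b->0 3c->0 4a->2 4b->0 4c->0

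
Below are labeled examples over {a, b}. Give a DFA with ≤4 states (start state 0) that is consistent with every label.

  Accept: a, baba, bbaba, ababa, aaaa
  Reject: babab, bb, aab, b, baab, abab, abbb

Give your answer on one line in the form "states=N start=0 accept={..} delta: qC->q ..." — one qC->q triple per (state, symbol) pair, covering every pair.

Fold the examples into a partial DFA from state 0: repeatedly fix the first undefined (state, symbol) met by the shortest-then-alphabetical prefix, trying targets in increasing order and rejecting any under which an Accept and a Reject string meet in one state with the same remainder; add a state when all current targets are rejected. Accepting states are where Accept strings end.
a: 0a undefined. 0a->0: ok.
b: 0b undefined. 0b->0: no, a/babab meet in 0. Open state 1: 0b->1.
ba: 1a undefined. 1a->0: ok.
bb: 1b undefined. 1b->0: no, a/bb meet in 0. 1b->1: ok.
All examples now run through 2 states with every (state, symbol) defined. Accept strings end in {0}, Reject strings end in {1}; accept={0}.

states=2 start=0 accept={0} delta: 0a->0 0b->1 1a->0 1b->1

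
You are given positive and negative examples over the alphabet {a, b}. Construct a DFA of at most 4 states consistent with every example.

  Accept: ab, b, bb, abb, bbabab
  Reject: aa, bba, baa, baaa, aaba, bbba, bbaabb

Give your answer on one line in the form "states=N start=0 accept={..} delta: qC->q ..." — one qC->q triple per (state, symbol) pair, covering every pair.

states=4 start=0 accept={1,2} delta: 0a->0 0b->1 1a->0 1b->2 2a->3 2b->0 3a->1 3b->0

State merging on the prefix tree: take the shortest (then alphabetical) example prefix whose next move is undefined and point that move at state 0, else 1, else 2, ...; a target is out if some Accept/Reject pair would then sit in one state with the same input left (inseparable). If every existing state is out, open a new one.
a: 0a undefined. 0a->0: ok.
b: 0b undefined. 0b->0: no, ab/aa meet in 0. Open state 1: 0b->1.
ba: 1a undefined. 1a->0: ok.
bb: 1b undefined. 1b->0: no, bb/aa meet in 0. 1b->1: no, ab/bbaabb meet in 1. Open state 2: 1b->2.
bba: 2a undefined. 2a->0: no, bb/bbaabb meet in 2. 2a->1: no, ab/bba meet in 1. 2a->2: no, bb/bba meet in 2. Open state 3: 2a->3.
bbb: 2b undefined. 2b->0: ok.
bbaa: 3a undefined. 3a->0: no, bb/bbaabb meet in 2. 3a->1: ok.
bbab: 3b undefined. 3b->0: ok.
All examples now run through 4 states with every (state, symbol) defined. Accept strings end in {1,2}, Reject strings end in {0,3}; accept={1,2}.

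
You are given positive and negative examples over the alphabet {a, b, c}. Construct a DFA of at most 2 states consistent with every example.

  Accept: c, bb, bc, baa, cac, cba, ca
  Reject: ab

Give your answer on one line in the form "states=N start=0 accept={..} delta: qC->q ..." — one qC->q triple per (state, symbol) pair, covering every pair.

states=2 start=0 accept={0} delta: 0a->0 0b->1 0c->0 1a->0 1b->0 1c->0

State merging on the prefix tree: take the shortest (then alphabetical) example prefix whose next move is undefined and point that move at state 0, else 1, else 2, ...; a target is out if some Accept/Reject pair would then sit in one state with the same input left (inseparable). If every existing state is out, open a new one.
a: 0a undefined. 0a->0: ok.
b: 0b undefined. 0b->0: no, bb/ab meet in 0. Open state 1: 0b->1.
c: 0c undefined. 0c->0: ok.
ba: 1a undefined. 1a->0: ok.
bb: 1b undefined. 1b->0: ok.
bc: 1c undefined. 1c->0: ok.
All examples now run through 2 states with every (state, symbol) defined. Accept strings end in {0}, Reject strings end in {1}; accept={0}.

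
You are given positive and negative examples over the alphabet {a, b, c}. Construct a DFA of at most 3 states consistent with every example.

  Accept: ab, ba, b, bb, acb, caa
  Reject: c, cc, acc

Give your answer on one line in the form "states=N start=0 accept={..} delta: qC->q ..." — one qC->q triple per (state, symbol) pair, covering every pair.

states=2 start=0 accept={0} delta: 0a->0 0b->0 0c->1 1a->0 1b->0 1c->1

Fold the examples into a partial DFA from state 0: repeatedly fix the first undefined (state, symbol) met by the shortest-then-alphabetical prefix, trying targets in increasing order and rejecting any under which an Accept and a Reject string meet in one state with the same remainder; add a state when all current targets are rejected. Accepting states are where Accept strings end.
a: 0a undefined. 0a->0: ok.
b: 0b undefined. 0b->0: ok.
c: 0c undefined. 0c->0: no, ab/c meet in 0. Open state 1: 0c->1.
ca: 1a undefined. 1a->0: ok.
cc: 1c undefined. 1c->0: no, ab/cc meet in 0. 1c->1: ok.
acb: 1b undefined. 1b->0: ok.
All examples now run through 2 states with every (state, symbol) defined. Accept strings end in {0}, Reject strings end in {1}; accept={0}.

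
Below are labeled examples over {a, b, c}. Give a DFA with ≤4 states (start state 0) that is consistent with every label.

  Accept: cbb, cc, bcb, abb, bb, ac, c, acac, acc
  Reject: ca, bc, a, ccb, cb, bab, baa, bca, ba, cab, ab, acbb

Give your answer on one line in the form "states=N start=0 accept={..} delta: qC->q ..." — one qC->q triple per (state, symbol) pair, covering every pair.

Fold the examples into a partial DFA from state 0: repeatedly fix the first undefined (state, symbol) met by the shortest-then-alphabetical prefix, trying targets in increasing order and rejecting any under which an Accept and a Reject string meet in one state with the same remainder; add a state when all current targets are rejected. Accepting states are where Accept strings end.
a: 0a undefined. 0a->0: no, cbb/acbb meet in 0 with "cbb" left. Open state 1: 0a->1.
b: 0b undefined. 0b->0: no, bcb/cb meet in 0 with "cb" left. 0b->1: no, bb/ab meet in 1 with "b" left. Open state 2: 0b->2.
c: 0c undefined. 0c->0: ok.
ab: 1b undefined. 1b->0: no, cc/cab meet in 0. 1b->1: no, abb/ca meet in 1. 1b->2: ok.
ac: 1c undefined. 1c->0: no, cbb/acbb meet in 2 with "b" left. 1c->1: no, cbb/acbb meet in 2 with "b" left. 1c->2: no, ac/ccb meet in 2. Open state 3: 1c->3.
ba: 2a undefined. 2a->0: no, cc/ba meet in 0. 2a->1: ok.
bb: 2b undefined. 2b->0: ok.
bc: 2c undefined. 2c->0: no, cbb/bc meet in 0. 2c->1: no, bcb/ccb meet in 2. 2c->2: ok.
aca: 3a undefined. 3a->0: ok.
acb: 3b undefined. 3b->0: ok.
acc: 3c undefined. 3c->0: ok.
baa: 1a undefined. 1a->0: no, cbb/baa meet in 0. 1a->1: ok.
All examples now run through 4 states with every (state, symbol) defined. Accept strings end in {0,3}, Reject strings end in {1,2}; accept={0,3}.

states=4 start=0 accept={0,3} delta: 0a->1 0b->2 0c->0 1a->1 1b->2 1c->3 2a->1 2b->0 2c->2 3a->0 3b->0 3c->0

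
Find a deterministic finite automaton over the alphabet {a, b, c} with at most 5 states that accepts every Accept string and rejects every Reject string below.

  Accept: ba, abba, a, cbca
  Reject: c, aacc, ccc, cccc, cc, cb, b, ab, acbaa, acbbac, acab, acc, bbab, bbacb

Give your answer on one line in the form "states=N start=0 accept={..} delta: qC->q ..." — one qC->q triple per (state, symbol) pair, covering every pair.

Grow the machine one transition at a time. Run the examples from 0; the earliest place one falls off (shortest prefix, ties alphabetical) gets sent to the lowest-numbered state that keeps every Accept/Reject pair distinguishable — a pair clashes when both reach the same state with identical unread suffix — and to a fresh state only if none does.
a: 0a undefined. 0a->0: ok.
b: 0b undefined. 0b->0: no, ba/b meet in 0. Open state 1: 0b->1.
c: 0c undefined. 0c->0: no, a/c meet in 0. 0c->1: ok.
ba: 1a undefined. 1a->0: ok.
bb: 1b undefined. 1b->0: no, ba/cb meet in 0. 1b->1: no, ba/acbaa meet in 0. Open state 2: 1b->2.
cc: 1c undefined. 1c->0: no, ba/aacc meet in 0. 1c->1: ok.
bba: 2a undefined. 2a->0: no, ba/acbaa meet in 0. 2a->1: no, ba/acbaa meet in 0. 2a->2: no, abba/cb meet in 2. Open state 3: 2a->3.
cbc: 2c undefined. 2c->0: ok.
acbb: 2b undefined. 2b->0: ok.
bbab: 3b undefined. 3b->0: no, ba/bbab meet in 0. 3b->1: ok.
bbac: 3c undefined. 3c->0: ok.
acbaa: 3a undefined. 3a->0: no, ba/acbaa meet in 0. 3a->1: ok.
All examples now run through 4 states with every (state, symbol) defined. Accept strings end in {0,3}, Reject strings end in {1,2}; accept={0,3}.

states=4 start=0 accept={0,3} delta: 0a->0 0b->1 0c->1 1a->0 1b->2 1c->1 2a->3 2b->0 2c->0 3a->1 3b->1 3c->0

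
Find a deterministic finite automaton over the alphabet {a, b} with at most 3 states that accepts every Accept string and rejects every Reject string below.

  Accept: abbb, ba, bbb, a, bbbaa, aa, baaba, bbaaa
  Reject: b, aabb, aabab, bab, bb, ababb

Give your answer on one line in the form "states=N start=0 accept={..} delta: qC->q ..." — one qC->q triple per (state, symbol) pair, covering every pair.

State merging on the prefix tree: take the shortest (then alphabetical) example prefix whose next move is undefined and point that move at state 0, else 1, else 2, ...; a target is out if some Accept/Reject pair would then sit in one state with the same input left (inseparable). If every existing state is out, open a new one.
a: 0a undefined. 0a->0: ok.
b: 0b undefined. 0b->0: no, abbb/b meet in 0. Open state 1: 0b->1.
ba: 1a undefined. 1a->0: ok.
bb: 1b undefined. 1b->0: no, abbb/b meet in 1. 1b->1: no, abbb/b meet in 1. Open state 2: 1b->2.
bba: 2a undefined. 2a->0: ok.
bbb: 2b undefined. 2b->0: ok.
All examples now run through 3 states with every (state, symbol) defined. Accept strings end in {0}, Reject strings end in {1,2}; accept={0}.

states=3 start=0 accept={0} delta: 0a->0 0b->1 1a->0 1b->2 2a->0 2b->0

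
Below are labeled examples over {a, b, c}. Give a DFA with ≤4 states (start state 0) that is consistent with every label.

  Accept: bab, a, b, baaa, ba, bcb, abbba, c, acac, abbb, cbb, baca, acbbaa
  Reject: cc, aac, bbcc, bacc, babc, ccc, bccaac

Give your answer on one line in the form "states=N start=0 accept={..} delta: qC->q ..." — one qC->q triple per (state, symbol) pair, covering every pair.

states=3 start=0 accept={0,1} delta: 0a->1 0b->0 0c->1 1a->1 1b->1 1c->2 2a->0 2b->0 2c->2

Fold the examples into a partial DFA from state 0: repeatedly fix the first undefined (state, symbol) met by the shortest-then-alphabetical prefix, trying targets in increasing order and rejecting any under which an Accept and a Reject string meet in one state with the same remainder; add a state when all current targets are rejected. Accepting states are where Accept strings end.
a: 0a undefined. 0a->0: no, c/aac meet in 0 with "c" left. Open state 1: 0a->1.
b: 0b undefined. 0b->0: ok.
c: 0c undefined. 0c->0: no, b/cc meet in 0. 0c->1: ok.
aa: 1a undefined. 1a->0: no, a/aac meet in 1. 1a->1: ok.
ab: 1b undefined. 1b->0: no, a/babc meet in 1. 1b->1: ok.
ac: 1c undefined. 1c->0: no, bab/bacc meet in 1. 1c->1: no, bab/cc meet in 1. Open state 2: 1c->2.
aca: 2a undefined. 2a->0: ok.
acb: 2b undefined. 2b->0: ok.
ccc: 2c undefined. 2c->0: no, b/bacc meet in 0. 2c->1: no, bab/bacc meet in 1. 2c->2: ok.
All examples now run through 3 states with every (state, symbol) defined. Accept strings end in {0,1}, Reject strings end in {2}; accept={0,1}.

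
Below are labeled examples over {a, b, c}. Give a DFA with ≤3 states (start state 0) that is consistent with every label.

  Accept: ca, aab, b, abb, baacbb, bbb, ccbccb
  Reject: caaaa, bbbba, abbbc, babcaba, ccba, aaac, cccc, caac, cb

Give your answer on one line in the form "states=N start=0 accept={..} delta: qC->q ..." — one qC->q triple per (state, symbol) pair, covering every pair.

states=3 start=0 accept={1} delta: 0a->0 0b->1 0c->2 1a->0 1b->1 1c->2 2a->1 2b->0 2c->0

Fold the examples into a partial DFA from state 0: repeatedly fix the first undefined (state, symbol) met by the shortest-then-alphabetical prefix, trying targets in increasing order and rejecting any under which an Accept and a Reject string meet in one state with the same remainder; add a state when all current targets are rejected. Accepting states are where Accept strings end.
a: 0a undefined. 0a->0: ok.
b: 0b undefined. 0b->0: no, aab/bbbba meet in 0. Open state 1: 0b->1.
c: 0c undefined. 0c->0: no, ca/caaaa meet in 0. 0c->1: no, aab/aaac meet in 1. Open state 2: 0c->2.
ba: 1a undefined. 1a->0: ok.
bb: 1b undefined. 1b->0: no, abb/bbbba meet in 0. 1b->1: ok.
ca: 2a undefined. 2a->0: no, ca/caaaa meet in 0. 2a->1: ok.
cb: 2b undefined. 2b->0: ok.
cc: 2c undefined. 2c->0: ok.
babc: 1c undefined. 1c->0: no, ccbccb/caaaa meet in 0. 1c->1: no, ca/abbbc meet in 1. 1c->2: ok.
All examples now run through 3 states with every (state, symbol) defined. Accept strings end in {1}, Reject strings end in {0,2}; accept={1}.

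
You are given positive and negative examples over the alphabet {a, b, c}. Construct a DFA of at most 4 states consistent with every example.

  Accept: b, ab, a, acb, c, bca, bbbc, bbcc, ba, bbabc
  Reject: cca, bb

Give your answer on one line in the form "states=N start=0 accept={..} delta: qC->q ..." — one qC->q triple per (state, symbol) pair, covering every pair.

states=4 start=0 accept={0,1,2} delta: 0a->0 0b->1 0c->2 1a->0 1b->3 1c->0 2a->3 2b->0 2c->2 3a->0 3b->0 3c->0

Fold the examples into a partial DFA from state 0: repeatedly fix the first undefined (state, symbol) met by the shortest-then-alphabetical prefix, trying targets in increasing order and rejecting any under which an Accept and a Reject string meet in one state with the same remainder; add a state when all current targets are rejected. Accepting states are where Accept strings end.
a: 0a undefined. 0a->0: ok.
b: 0b undefined. 0b->0: no, b/bb meet in 0. Open state 1: 0b->1.
c: 0c undefined. 0c->0: no, a/cca meet in 0. 0c->1: no, acb/bb meet in 1 with "b" left. Open state 2: 0c->2.
ba: 1a undefined. 1a->0: ok.
bb: 1b undefined. 1b->0: no, a/bb meet in 0. 1b->1: no, b/bb meet in 1. 1b->2: no, c/bb meet in 2. Open state 3: 1b->3.
bc: 1c undefined. 1c->0: ok.
cc: 2c undefined. 2c->0: no, a/cca meet in 0. 2c->1: no, a/cca meet in 0. 2c->2: ok.
acb: 2b undefined. 2b->0: ok.
bba: 3a undefined. 3a->0: ok.
bbb: 3b undefined. 3b->0: ok.
bbc: 3c undefined. 3c->0: ok.
cca: 2a undefined. 2a->0: no, a/cca meet in 0. 2a->1: no, b/cca meet in 1. 2a->2: no, c/cca meet in 2. 2a->3: ok.
All examples now run through 4 states with every (state, symbol) defined. Accept strings end in {0,1,2}, Reject strings end in {3}; accept={0,1,2}.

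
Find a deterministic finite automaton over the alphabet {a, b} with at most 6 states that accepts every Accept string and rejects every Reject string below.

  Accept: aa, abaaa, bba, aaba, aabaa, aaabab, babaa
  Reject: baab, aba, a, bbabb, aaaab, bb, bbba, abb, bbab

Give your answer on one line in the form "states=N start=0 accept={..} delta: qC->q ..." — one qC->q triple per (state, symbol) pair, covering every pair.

states=6 start=0 accept={0,4} delta: 0a->1 0b->2 1a->0 1b->3 2a->4 2b->1 3a->5 3b->1 4a->0 4b->0 5a->1 5b->0

Fold the examples into a partial DFA from state 0: repeatedly fix the first undefined (state, symbol) met by the shortest-then-alphabetical prefix, trying targets in increasing order and rejecting any under which an Accept and a Reject string meet in one state with the same remainder; add a state when all current targets are rejected. Accepting states are where Accept strings end.
a: 0a undefined. 0a->0: no, aa/a meet in 0. Open state 1: 0a->1.
b: 0b undefined. 0b->0: no, bba/a meet in 1. 0b->1: no, bba/aba meet in 1 with "ba" left. Open state 2: 0b->2.
aa: 1a undefined. 1a->0: ok.
ab: 1b undefined. 1b->0: no, abaaa/aba meet in 1. 1b->1: no, aa/aba meet in 0. 1b->2: no, aaba/aba meet in 2 with "a" left. Open state 3: 1b->3.
ba: 2a undefined. 2a->0: no, aabaa/a meet in 1. 2a->1: no, aaba/a meet in 1. 2a->2: no, aaba/aaaab meet in 2. 2a->3: no, aabaa/aba meet in 3 with "a" left. Open state 4: 2a->4.
bb: 2b undefined. 2b->0: no, aa/bb meet in 0. 2b->1: ok.
aba: 3a undefined. 3a->0: no, aa/aba meet in 0. 3a->1: no, abaaa/aba meet in 1. 3a->2: no, aaabab/a meet in 1. 3a->3: no, abaaa/aba meet in 3. 3a->4: no, aaba/aba meet in 4. Open state 5: 3a->5.
abb: 3b undefined. 3b->0: no, aa/abb meet in 0. 3b->1: ok.
baa: 4a undefined. 4a->0: ok.
bab: 4b undefined. 4b->0: ok.
abaa: 5a undefined. 5a->0: no, abaaa/a meet in 1. 5a->1: ok.
aaabab: 5b undefined. 5b->0: ok.
All examples now run through 6 states with every (state, symbol) defined. Accept strings end in {0,4}, Reject strings end in {1,2,5}; accept={0,4}.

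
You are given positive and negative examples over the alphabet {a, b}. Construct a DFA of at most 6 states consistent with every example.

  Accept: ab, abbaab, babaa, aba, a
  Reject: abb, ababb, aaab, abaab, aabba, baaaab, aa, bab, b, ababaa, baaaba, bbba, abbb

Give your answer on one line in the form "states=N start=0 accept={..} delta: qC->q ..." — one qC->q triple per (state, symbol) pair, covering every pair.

Fold the examples into a partial DFA from state 0: repeatedly fix the first undefined (state, symbol) met by the shortest-then-alphabetical prefix, trying targets in increasing order and rejecting any under which an Accept and a Reject string meet in one state with the same remainder; add a state when all current targets are rejected. Accepting states are where Accept strings end.
a: 0a undefined. 0a->0: no, ab/aaab meet in 0 with "b" left. Open state 1: 0a->1.
b: 0b undefined. 0b->0: no, ab/bab meet in 1 with "b" left. 0b->1: no, a/b meet in 1. Open state 2: 0b->2.
aa: 1a undefined. 1a->0: no, ab/aaab meet in 1 with "b" left. 1a->1: no, ab/aaab meet in 1 with "b" left. 1a->2: ok.
ab: 1b undefined. 1b->0: ok.
ba: 2a undefined. 2a->0: ok.
bb: 2b undefined. 2b->0: no, ab/abaab meet in 0. 2b->1: no, babaa/abaab meet in 1. 2b->2: no, ab/aabba meet in 0. Open state 3: 2b->3.
bbb: 3b undefined. 3b->0: no, babaa/aabba meet in 1. 3b->1: ok.
baaaba: 3a undefined. 3a->0: no, ab/baaaba meet in 0. 3a->1: no, babaa/baaaba meet in 1. 3a->2: ok.
All examples now run through 4 states with every (state, symbol) defined. Accept strings end in {0,1}, Reject strings end in {2,3}; accept={0,1}.

states=4 start=0 accept={0,1} delta: 0a->1 0b->2 1a->2 1b->0 2a->0 2b->3 3a->2 3b->1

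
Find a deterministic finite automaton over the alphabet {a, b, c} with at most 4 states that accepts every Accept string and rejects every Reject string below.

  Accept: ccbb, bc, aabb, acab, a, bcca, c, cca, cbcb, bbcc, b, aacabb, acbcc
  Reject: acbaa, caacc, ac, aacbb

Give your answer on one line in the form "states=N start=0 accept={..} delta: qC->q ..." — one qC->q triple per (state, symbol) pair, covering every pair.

states=4 start=0 accept={0,1} delta: 0a->1 0b->0 0c->0 1a->1 1b->0 1c->2 2a->0 2b->3 2c->2 3a->3 3b->2 3c->0

Grow the machine one transition at a time. Run the examples from 0; the earliest place one falls off (shortest prefix, ties alphabetical) gets sent to the lowest-numbered state that keeps every Accept/Reject pair distinguishable — a pair clashes when both reach the same state with identical unread suffix — and to a fresh state only if none does.
a: 0a undefined. 0a->0: no, c/ac meet in 0 with "c" left. Open state 1: 0a->1.
b: 0b undefined. 0b->0: ok.
c: 0c undefined. 0c->0: ok.
aa: 1a undefined. 1a->0: no, ccbb/caacc meet in 0. 1a->1: ok.
ac: 1c undefined. 1c->0: no, ccbb/caacc meet in 0. 1c->1: no, aabb/aacbb meet in 1 with "bb" left. Open state 2: 1c->2.
aab: 1b undefined. 1b->0: ok.
aca: 2a undefined. 2a->0: ok.
acb: 2b undefined. 2b->0: no, ccbb/aacbb meet in 0. 2b->1: no, ccbb/aacbb meet in 0. 2b->2: no, a/acbaa meet in 1. Open state 3: 2b->3.
acba: 3a undefined. 3a->0: no, a/acbaa meet in 1. 3a->1: no, a/acbaa meet in 1. 3a->2: no, ccbb/acbaa meet in 0. 3a->3: ok.
acbc: 3c undefined. 3c->0: ok.
aacbb: 3b undefined. 3b->0: no, ccbb/aacbb meet in 0. 3b->1: no, a/aacbb meet in 1. 3b->2: ok.
caacc: 2c undefined. 2c->0: no, ccbb/caacc meet in 0. 2c->1: no, a/caacc meet in 1. 2c->2: ok.
All examples now run through 4 states with every (state, symbol) defined. Accept strings end in {0,1}, Reject strings end in {2,3}; accept={0,1}.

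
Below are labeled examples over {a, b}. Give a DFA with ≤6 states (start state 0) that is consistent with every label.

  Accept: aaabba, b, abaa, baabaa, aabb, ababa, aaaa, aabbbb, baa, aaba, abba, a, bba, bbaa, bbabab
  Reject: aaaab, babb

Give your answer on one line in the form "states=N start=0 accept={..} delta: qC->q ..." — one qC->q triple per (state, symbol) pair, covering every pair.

states=4 start=0 accept={0,1,2} delta: 0a->1 0b->0 1a->2 1b->2 2a->1 2b->3 3a->0 3b->0

Grow the machine one transition at a time. Run the examples from 0; the earliest place one falls off (shortest prefix, ties alphabetical) gets sent to the lowest-numbered state that keeps every Accept/Reject pair distinguishable — a pair clashes when both reach the same state with identical unread suffix — and to a fresh state only if none does.
a: 0a undefined. 0a->0: no, b/aaaab meet in 0 with "b" left. Open state 1: 0a->1.
b: 0b undefined. 0b->0: ok.
aa: 1a undefined. 1a->0: no, b/aaaab meet in 0. 1a->1: no, aabb/babb meet in 1 with "bb" left. Open state 2: 1a->2.
ab: 1b undefined. 1b->0: no, b/babb meet in 0. 1b->1: no, a/babb meet in 1. 1b->2: ok.
aaa: 2a undefined. 2a->0: no, baa/aaaab meet in 2. 2a->1: ok.
aab: 2b undefined. 2b->0: no, b/aaaab meet in 0. 2b->1: no, baabaa/aaaab meet in 1. 2b->2: no, abaa/aaaab meet in 2. Open state 3: 2b->3.
aaba: 3a undefined. 3a->0: ok.
aabb: 3b undefined. 3b->0: ok.
All examples now run through 4 states with every (state, symbol) defined. Accept strings end in {0,1,2}, Reject strings end in {3}; accept={0,1,2}.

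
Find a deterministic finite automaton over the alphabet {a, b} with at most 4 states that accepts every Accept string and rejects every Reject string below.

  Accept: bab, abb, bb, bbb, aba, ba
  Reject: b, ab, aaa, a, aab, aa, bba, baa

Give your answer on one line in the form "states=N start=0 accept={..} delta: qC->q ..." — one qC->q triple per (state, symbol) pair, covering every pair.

states=3 start=0 accept={2} delta: 0a->0 0b->1 1a->2 1b->2 2a->0 2b->2

Fold the examples into a partial DFA from state 0: repeatedly fix the first undefined (state, symbol) met by the shortest-then-alphabetical prefix, trying targets in increasing order and rejecting any under which an Accept and a Reject string meet in one state with the same remainder; add a state when all current targets are rejected. Accepting states are where Accept strings end.
a: 0a undefined. 0a->0: ok.
b: 0b undefined. 0b->0: no, bab/b meet in 0. Open state 1: 0b->1.
ba: 1a undefined. 1a->0: no, bab/b meet in 1. 1a->1: no, aba/b meet in 1. Open state 2: 1a->2.
bb: 1b undefined. 1b->0: no, abb/aaa meet in 0. 1b->1: no, abb/b meet in 1. 1b->2: ok.
baa: 2a undefined. 2a->0: ok.
bab: 2b undefined. 2b->0: no, bab/aaa meet in 0. 2b->1: no, bab/b meet in 1. 2b->2: ok.
All examples now run through 3 states with every (state, symbol) defined. Accept strings end in {2}, Reject strings end in {0,1}; accept={2}.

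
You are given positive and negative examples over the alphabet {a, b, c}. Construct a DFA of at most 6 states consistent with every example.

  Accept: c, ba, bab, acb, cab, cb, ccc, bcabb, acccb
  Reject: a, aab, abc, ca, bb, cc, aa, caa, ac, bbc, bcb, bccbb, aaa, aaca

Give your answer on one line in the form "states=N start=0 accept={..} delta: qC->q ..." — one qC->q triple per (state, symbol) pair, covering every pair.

Grow the machine one transition at a time. Run the examples from 0; the earliest place one falls off (shortest prefix, ties alphabetical) gets sent to the lowest-numbered state that keeps every Accept/Reject pair distinguishable — a pair clashes when both reach the same state with identical unread suffix — and to a fresh state only if none does.
a: 0a undefined. 0a->0: no, c/ac meet in 0 with "c" left. Open state 1: 0a->1.
b: 0b undefined. 0b->0: no, c/bbc meet in 0 with "c" left. 0b->1: no, ba/aa meet in 1 with "a" left. Open state 2: 0b->2.
c: 0c undefined. 0c->0: no, c/cc meet in 0. 0c->1: no, c/a meet in 1. 0c->2: no, ba/ca meet in 2 with "a" left. Open state 3: 0c->3.
aa: 1a undefined. 1a->0: ok.
ab: 1b undefined. 1b->0: no, c/abc meet in 3. 1b->1: ok.
ac: 1c undefined. 1c->0: no, acb/aab meet in 2. 1c->1: no, acb/a meet in 1. 1c->2: no, acb/bb meet in 2 with "b" left. 1c->3: no, c/abc meet in 3. Open state 4: 1c->4.
ba: 2a undefined. 2a->0: no, ba/aa meet in 0. 2a->1: no, ba/a meet in 1. 2a->2: no, ba/aab meet in 2. 2a->3: ok.
bb: 2b undefined. 2b->0: no, c/bbc meet in 3. 2b->1: ok.
bc: 2c undefined. 2c->0: no, bcabb/a meet in 1. 2c->1: no, bcabb/a meet in 1. 2c->2: ok.
ca: 3a undefined. 3a->0: no, cab/aab meet in 2. 3a->1: no, cab/a meet in 1. 3a->2: no, c/caa meet in 3. 3a->3: no, c/ca meet in 3. 3a->4: ok.
cb: 3b undefined. 3b->0: no, bab/aa meet in 0. 3b->1: no, bab/a meet in 1. 3b->2: no, bab/aab meet in 2. 3b->3: ok.
cc: 3c undefined. 3c->0: ok.
acb: 4b undefined. 4b->0: no, acb/cc meet in 0. 4b->1: no, acb/a meet in 1. 4b->2: no, acb/aab meet in 2. 4b->3: ok.
acc: 4c undefined. 4c->0: ok.
caa: 4a undefined. 4a->0: ok.
All examples now run through 5 states with every (state, symbol) defined. Accept strings end in {3}, Reject strings end in {0,1,2,4}; accept={3}.

states=5 start=0 accept={3} delta: 0a->1 0b->2 0c->3 1a->0 1b->1 1c->4 2a->3 2b->1 2c->2 3a->4 3b->3 3c->0 4a->0 4b->3 4c->0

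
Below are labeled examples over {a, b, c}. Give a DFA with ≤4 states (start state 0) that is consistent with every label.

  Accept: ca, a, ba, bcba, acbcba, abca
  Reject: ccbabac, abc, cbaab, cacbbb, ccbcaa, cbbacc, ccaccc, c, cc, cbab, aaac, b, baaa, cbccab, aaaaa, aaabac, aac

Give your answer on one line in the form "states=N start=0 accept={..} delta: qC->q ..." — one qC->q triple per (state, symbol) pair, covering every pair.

Fold the examples into a partial DFA from state 0: repeatedly fix the first undefined (state, symbol) met by the shortest-then-alphabetical prefix, trying targets in increasing order and rejecting any under which an Accept and a Reject string meet in one state with the same remainder; add a state when all current targets are rejected. Accepting states are where Accept strings end.
a: 0a undefined. 0a->0: no, a/aaaaa meet in 0. Open state 1: 0a->1.
b: 0b undefined. 0b->0: ok.
c: 0c undefined. 0c->0: ok.
aa: 1a undefined. 1a->0: no, ca/baaa meet in 1. 1a->1: no, ca/ccbcaa meet in 1. Open state 2: 1a->2.
ab: 1b undefined. 1b->0: ok.
ac: 1c undefined. 1c->0: ok.
aaa: 2a undefined. 2a->0: ok.
aac: 2c undefined. 2c->0: ok.
cbaab: 2b undefined. 2b->0: ok.
All examples now run through 3 states with every (state, symbol) defined. Accept strings end in {1}, Reject strings end in {0,2}; accept={1}.

states=3 start=0 accept={1} delta: 0a->1 0b->0 0c->0 1a->2 1b->0 1c->0 2a->0 2b->0 2c->0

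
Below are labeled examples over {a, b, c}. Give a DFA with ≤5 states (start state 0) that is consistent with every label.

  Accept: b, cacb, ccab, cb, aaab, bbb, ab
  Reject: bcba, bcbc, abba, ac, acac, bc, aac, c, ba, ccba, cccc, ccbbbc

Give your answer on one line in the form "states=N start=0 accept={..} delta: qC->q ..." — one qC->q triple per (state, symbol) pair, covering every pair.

states=2 start=0 accept={1} delta: 0a->0 0b->1 0c->0 1a->0 1b->0 1c->0

Fold the examples into a partial DFA from state 0: repeatedly fix the first undefined (state, symbol) met by the shortest-then-alphabetical prefix, trying targets in increasing order and rejecting any under which an Accept and a Reject string meet in one state with the same remainder; add a state when all current targets are rejected. Accepting states are where Accept strings end.
a: 0a undefined. 0a->0: ok.
b: 0b undefined. 0b->0: no, b/abba meet in 0. Open state 1: 0b->1.
c: 0c undefined. 0c->0: ok.
ba: 1a undefined. 1a->0: ok.
bb: 1b undefined. 1b->0: ok.
bc: 1c undefined. 1c->0: ok.
All examples now run through 2 states with every (state, symbol) defined. Accept strings end in {1}, Reject strings end in {0}; accept={1}.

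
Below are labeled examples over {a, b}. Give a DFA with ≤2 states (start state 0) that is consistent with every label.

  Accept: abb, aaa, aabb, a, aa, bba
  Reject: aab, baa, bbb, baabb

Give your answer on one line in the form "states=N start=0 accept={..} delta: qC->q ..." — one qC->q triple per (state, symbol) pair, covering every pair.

Fold the examples into a partial DFA from state 0: repeatedly fix the first undefined (state, symbol) met by the shortest-then-alphabetical prefix, trying targets in increasing order and rejecting any under which an Accept and a Reject string meet in one state with the same remainder; add a state when all current targets are rejected. Accepting states are where Accept strings end.
a: 0a undefined. 0a->0: ok.
b: 0b undefined. 0b->0: no, abb/aab meet in 0. Open state 1: 0b->1.
ba: 1a undefined. 1a->0: no, abb/baabb meet in 1 with "b" left. 1a->1: ok.
bb: 1b undefined. 1b->0: ok.
All examples now run through 2 states with every (state, symbol) defined. Accept strings end in {0}, Reject strings end in {1}; accept={0}.

states=2 start=0 accept={0} delta: 0a->0 0b->1 1a->1 1b->0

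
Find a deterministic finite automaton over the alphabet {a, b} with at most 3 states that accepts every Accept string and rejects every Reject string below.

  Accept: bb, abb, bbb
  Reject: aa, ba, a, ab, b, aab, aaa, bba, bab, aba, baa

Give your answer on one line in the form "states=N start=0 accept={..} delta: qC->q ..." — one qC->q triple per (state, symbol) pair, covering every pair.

Fold the examples into a partial DFA from state 0: repeatedly fix the first undefined (state, symbol) met by the shortest-then-alphabetical prefix, trying targets in increasing order and rejecting any under which an Accept and a Reject string meet in one state with the same remainder; add a state when all current targets are rejected. Accepting states are where Accept strings end.
a: 0a undefined. 0a->0: ok.
b: 0b undefined. 0b->0: no, bb/aa meet in 0. Open state 1: 0b->1.
ba: 1a undefined. 1a->0: ok.
bb: 1b undefined. 1b->0: no, bb/aa meet in 0. 1b->1: no, bb/ab meet in 1. Open state 2: 1b->2.
bba: 2a undefined. 2a->0: ok.
bbb: 2b undefined. 2b->0: no, bbb/aa meet in 0. 2b->1: no, bbb/ab meet in 1. 2b->2: ok.
All examples now run through 3 states with every (state, symbol) defined. Accept strings end in {2}, Reject strings end in {0,1}; accept={2}.

states=3 start=0 accept={2} delta: 0a->0 0b->1 1a->0 1b->2 2a->0 2b->2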